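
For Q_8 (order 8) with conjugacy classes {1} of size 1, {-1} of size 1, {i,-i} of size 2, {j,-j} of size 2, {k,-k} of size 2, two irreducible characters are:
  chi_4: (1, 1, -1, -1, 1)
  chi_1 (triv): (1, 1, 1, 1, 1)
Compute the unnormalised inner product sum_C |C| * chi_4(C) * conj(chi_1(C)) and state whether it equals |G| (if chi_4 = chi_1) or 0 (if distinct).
Sum = 0; so <chi_4, chi_1> = 0 (distinct irreducibles are orthogonal).

Solution. Compute term by term over conjugacy classes (|C| * chi_4(C) * conj(chi_1(C))):
  1*(1)*conj(1) + 1*(1)*conj(1) + 2*(-1)*conj(1) + 2*(-1)*conj(1) + 2*(1)*conj(1)
  = (1) + (1) + (-2) + (-2) + (2)
  = 0.
Dividing by |G| = 8 gives 0/8 = 0, matching the row-orthogonality relation <chi_4, chi_1> = [chi_4 = chi_1].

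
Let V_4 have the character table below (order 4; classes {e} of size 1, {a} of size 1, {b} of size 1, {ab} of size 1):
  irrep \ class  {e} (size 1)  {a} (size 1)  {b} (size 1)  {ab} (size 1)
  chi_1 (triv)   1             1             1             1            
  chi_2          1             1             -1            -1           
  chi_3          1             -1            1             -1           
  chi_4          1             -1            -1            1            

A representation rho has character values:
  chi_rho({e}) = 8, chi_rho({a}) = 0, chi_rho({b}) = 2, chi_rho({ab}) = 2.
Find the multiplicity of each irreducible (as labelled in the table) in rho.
Multiplicities: chi_1: 3, chi_2: 1, chi_3: 2, chi_4: 2.

Why: Use <chi_rho, chi> = (1/|G|) sum_C |C| * chi_rho(C) * conj(chi(C)) with |G| = 4 for each irreducible chi in the table:
  <chi_rho, chi_1> = (1/4)[1*(8)*conj(1) + 1*(0)*conj(1) + 1*(2)*conj(1) + 1*(2)*conj(1)]
      = (1/4)[(8) + (0) + (2) + (2)] = 12/4 = 3
  <chi_rho, chi_2> = (1/4)[1*(8)*conj(1) + 1*(0)*conj(1) + 1*(2)*conj(-1) + 1*(2)*conj(-1)]
      = (1/4)[(8) + (0) + (-2) + (-2)] = 4/4 = 1
  <chi_rho, chi_3> = (1/4)[1*(8)*conj(1) + 1*(0)*conj(-1) + 1*(2)*conj(1) + 1*(2)*conj(-1)]
      = (1/4)[(8) + (0) + (2) + (-2)] = 8/4 = 2
  <chi_rho, chi_4> = (1/4)[1*(8)*conj(1) + 1*(0)*conj(-1) + 1*(2)*conj(-1) + 1*(2)*conj(1)]
      = (1/4)[(8) + (0) + (-2) + (2)] = 8/4 = 2
Dimension check: dim(rho) = sum (mult * dim) = 3*1 + 1*1 + 2*1 + 2*1 = 8 = chi_rho(e) = 8.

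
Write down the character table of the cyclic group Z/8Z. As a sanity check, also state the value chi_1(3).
Character table of Z/8Z (irreps indexed chi_0,...,chi_7 with chi_k(m) = zeta_8^(k*m), zeta_8 = exp(2*pi*i/8)):
  irrep \ class  {0} (size 1)  {1} (size 1)    {2} (size 1)  {3} (size 1)    {4} (size 1)  {5} (size 1)    {6} (size 1)  {7} (size 1)  
  chi_0          1             1               1             1               1             1               1             1             
  chi_1          1             exp(I*pi/4)     I             exp(3*I*pi/4)   -1            exp(-3*I*pi/4)  -I            exp(-I*pi/4)  
  chi_2          1             I               -1            -I              1             I               -1            -I            
  chi_3          1             exp(3*I*pi/4)   -I            exp(I*pi/4)     -1            exp(-I*pi/4)    I             exp(-3*I*pi/4)
  chi_4          1             -1              1             -1              1             -1              1             -1            
  chi_5          1             exp(-3*I*pi/4)  I             exp(-I*pi/4)    -1            exp(I*pi/4)     -I            exp(3*I*pi/4) 
  chi_6          1             -I              -1            I               1             -I              -1            I             
  chi_7          1             exp(-I*pi/4)    -I            exp(-3*I*pi/4)  -1            exp(3*I*pi/4)   I             exp(I*pi/4)   

Spot check: chi_1(3) = zeta_8^(1*3) = zeta_8^3 = exp(3*I*pi/4).

Why: Z/8Z is abelian, so all 8 irreducible complex representations are 1-dimensional. They are given by chi_k(m) = zeta_8^(k*m) for k = 0,...,7. Row orthogonality: sum_m chi_k(m) conj(chi_l(m)) = 8 * [k = l].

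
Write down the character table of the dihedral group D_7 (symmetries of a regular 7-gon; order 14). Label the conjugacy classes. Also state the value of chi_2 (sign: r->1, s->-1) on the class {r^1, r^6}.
Conjugacy classes: {e} of size 1, {r^1, r^6} of size 2, {r^2, r^5} of size 2, {r^3, r^4} of size 2, {s, sr, ..., sr^6} of size 7.
Character table:
  irrep \ class              {e} (size 1)  {r^1, r^6} (size 2)  {r^2, r^5} (size 2)  {r^3, r^4} (size 2)  {s, sr, ..., sr^6} (size 7)
  chi_1 (triv)               1             1                    1                    1                    1                          
  chi_2 (sign: r->1, s->-1)  1             1                    1                    1                    -1                         
  chi_3 (2d, j=1)            2             2*cos(2*pi/7)        -2*cos(3*pi/7)       -2*cos(pi/7)         0                          
  chi_4 (2d, j=2)            2             -2*cos(3*pi/7)       -2*cos(pi/7)         2*cos(2*pi/7)        0                          
  chi_5 (2d, j=3)            2             -2*cos(pi/7)         2*cos(2*pi/7)        -2*cos(3*pi/7)       0                          

Spot check: chi_2 (sign: r->1, s->-1) on {r^1, r^6} = 1.

Argument: D_7 has order 2*7 = 14 with 5 conjugacy classes, hence 5 irreducibles. Sum of squared dims 1 + 1 + 4 + 4 + 4 = 14 = |G|. Linear characters come from the abelianisation; the 2-dimensional irreps have character r^k -> 2*cos(2*pi*j*k/7), reflections -> 0.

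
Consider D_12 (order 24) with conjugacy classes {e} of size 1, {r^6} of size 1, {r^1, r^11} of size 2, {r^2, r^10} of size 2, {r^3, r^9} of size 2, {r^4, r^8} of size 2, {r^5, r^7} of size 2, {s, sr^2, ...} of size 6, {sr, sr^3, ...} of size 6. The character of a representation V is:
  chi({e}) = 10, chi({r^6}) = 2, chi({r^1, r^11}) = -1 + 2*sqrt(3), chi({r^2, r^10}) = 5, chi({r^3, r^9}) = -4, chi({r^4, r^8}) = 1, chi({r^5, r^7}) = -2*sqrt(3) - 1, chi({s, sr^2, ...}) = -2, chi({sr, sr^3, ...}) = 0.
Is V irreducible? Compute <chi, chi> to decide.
Not irreducible (reducible): <chi, chi> = 11 > 1.

Proof sketch: <chi, chi> = (1/|G|) sum_C |C| * |chi(C)|^2 = (1/24)[1*|10|^2 + 1*|2|^2 + 2*|-1 + 2*sqrt(3)|^2 + 2*|5|^2 + 2*|-4|^2 + 2*|1|^2 + 2*|-2*sqrt(3) - 1|^2 + 6*|-2|^2 + 6*|0|^2]
  = (1/24)[(100) + (4) + (26 - 8*sqrt(3)) + (50) + (32) + (2) + (8*sqrt(3) + 26) + (24) + (0)] = 264/24 = 11.
A character is irreducible iff <chi, chi> = 1, so this representation is reducible.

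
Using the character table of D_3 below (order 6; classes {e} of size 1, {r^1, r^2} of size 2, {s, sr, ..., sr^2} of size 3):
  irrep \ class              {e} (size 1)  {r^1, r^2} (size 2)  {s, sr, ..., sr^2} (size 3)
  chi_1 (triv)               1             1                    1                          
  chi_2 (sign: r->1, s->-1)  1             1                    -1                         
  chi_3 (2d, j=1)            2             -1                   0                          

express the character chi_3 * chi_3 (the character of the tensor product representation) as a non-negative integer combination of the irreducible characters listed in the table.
chi_3 tensor chi_3 = chi_1 + chi_2 + chi_3 (all other irreducibles have multiplicity 0).

Argument: The character of a tensor product is the pointwise product (chi_3 * chi_3)(C) = chi_3(C) * chi_3(C):
  {e}: (2)*(2), {r^1, r^2}: (-1)*(-1), {s, sr, ..., sr^2}: (0)*(0)
so (chi_3 * chi_3) takes values
  {e} -> 4, {r^1, r^2} -> 1, {s, sr, ..., sr^2} -> 0.
Now take the inner product of this character with each irreducible chi from the table, <chi_3*chi_3, chi> = (1/6) sum_C |C| (chi_3*chi_3)(C) conj(chi(C)):
  <chi_3*chi_3, chi_1> = (1/6)[1*(4)*conj(1) + 2*(1)*conj(1) + 3*(0)*conj(1)]
      = (1/6)[(4) + (2) + (0)] = 6/6 = 1
  <chi_3*chi_3, chi_2> = (1/6)[1*(4)*conj(1) + 2*(1)*conj(1) + 3*(0)*conj(-1)]
      = (1/6)[(4) + (2) + (0)] = 6/6 = 1
  <chi_3*chi_3, chi_3> = (1/6)[1*(4)*conj(2) + 2*(1)*conj(-1) + 3*(0)*conj(0)]
      = (1/6)[(8) + (-2) + (0)] = 6/6 = 1
Hence the multiplicities are chi_1: 1, chi_2: 1, chi_3: 1. Dimension check: dim(chi_3)*dim(chi_3) = 2*2 = 4 and sum (mult * dim) = 1*1 + 1*1 + 1*2 = 4.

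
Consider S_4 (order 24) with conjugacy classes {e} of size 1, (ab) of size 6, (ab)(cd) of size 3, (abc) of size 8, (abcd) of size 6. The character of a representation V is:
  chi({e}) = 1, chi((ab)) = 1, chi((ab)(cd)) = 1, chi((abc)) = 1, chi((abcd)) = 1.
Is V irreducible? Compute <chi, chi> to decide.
Irreducible: <chi, chi> = 1.

Details: <chi, chi> = (1/|G|) sum_C |C| * |chi(C)|^2 = (1/24)[1*|1|^2 + 6*|1|^2 + 3*|1|^2 + 8*|1|^2 + 6*|1|^2]
  = (1/24)[(1) + (6) + (3) + (8) + (6)] = 24/24 = 1.
A character is irreducible iff <chi, chi> = 1, so this representation is irreducible.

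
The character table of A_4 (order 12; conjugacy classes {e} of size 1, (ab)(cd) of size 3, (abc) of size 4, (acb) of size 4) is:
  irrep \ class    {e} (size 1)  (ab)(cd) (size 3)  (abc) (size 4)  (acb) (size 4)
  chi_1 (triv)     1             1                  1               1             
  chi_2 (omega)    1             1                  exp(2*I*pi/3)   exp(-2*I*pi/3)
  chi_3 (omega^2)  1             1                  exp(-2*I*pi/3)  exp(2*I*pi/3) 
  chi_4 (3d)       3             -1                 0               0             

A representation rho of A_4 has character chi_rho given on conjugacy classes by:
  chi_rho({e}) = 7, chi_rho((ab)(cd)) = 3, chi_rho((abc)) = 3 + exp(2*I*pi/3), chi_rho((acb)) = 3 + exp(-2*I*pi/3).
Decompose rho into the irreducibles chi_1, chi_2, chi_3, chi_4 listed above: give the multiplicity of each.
Multiplicities: chi_1: 3, chi_2: 1, chi_3: 0, chi_4: 1.

Derivation: Use <chi_rho, chi> = (1/|G|) sum_C |C| * chi_rho(C) * conj(chi(C)) with |G| = 12 for each irreducible chi in the table:
  <chi_rho, chi_1> = (1/12)[1*(7)*conj(1) + 3*(3)*conj(1) + 4*(3 + exp(2*I*pi/3))*conj(1) + 4*(3 + exp(-2*I*pi/3))*conj(1)]
      = (1/12)[(7) + (9) + (12 + 4*exp(2*I*pi/3)) + (12 + 4*exp(-2*I*pi/3))] = 36/12 = 3
  <chi_rho, chi_2> = (1/12)[1*(7)*conj(1) + 3*(3)*conj(1) + 4*(3 + exp(2*I*pi/3))*conj(exp(2*I*pi/3)) + 4*(3 + exp(-2*I*pi/3))*conj(exp(-2*I*pi/3))]
      = (1/12)[(7) + (9) + (4 + 12*exp(-2*I*pi/3)) + (4 + 12*exp(2*I*pi/3))] = 12/12 = 1
  <chi_rho, chi_3> = (1/12)[1*(7)*conj(1) + 3*(3)*conj(1) + 4*(3 + exp(2*I*pi/3))*conj(exp(-2*I*pi/3)) + 4*(3 + exp(-2*I*pi/3))*conj(exp(2*I*pi/3))]
      = (1/12)[(7) + (9) + (4*exp(-2*I*pi/3) + 12*exp(2*I*pi/3)) + (12*exp(-2*I*pi/3) + 4*exp(2*I*pi/3))] = 0/12 = 0
  <chi_rho, chi_4> = (1/12)[1*(7)*conj(3) + 3*(3)*conj(-1) + 4*(3 + exp(2*I*pi/3))*conj(0) + 4*(3 + exp(-2*I*pi/3))*conj(0)]
      = (1/12)[(21) + (-9) + (0) + (0)] = 12/12 = 1
(Exp terms are combined using exp(i*s)*conj(exp(i*t)) = exp(i*(s-t)), and sums of them are collapsed using the identity that for every m > 1 the m distinct m-th roots of unity sum to 0, e.g. 1 + exp(2*I*pi/3) + exp(-2*I*pi/3) = 0.)
Dimension check: dim(rho) = sum (mult * dim) = 3*1 + 1*1 + 0*1 + 1*3 = 7 = chi_rho(e) = 7.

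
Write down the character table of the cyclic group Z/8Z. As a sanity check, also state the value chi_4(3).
Character table of Z/8Z (irreps indexed chi_0,...,chi_7 with chi_k(m) = zeta_8^(k*m), zeta_8 = exp(2*pi*i/8)):
  irrep \ class  {0} (size 1)  {1} (size 1)    {2} (size 1)  {3} (size 1)    {4} (size 1)  {5} (size 1)    {6} (size 1)  {7} (size 1)  
  chi_0          1             1               1             1               1             1               1             1             
  chi_1          1             exp(I*pi/4)     I             exp(3*I*pi/4)   -1            exp(-3*I*pi/4)  -I            exp(-I*pi/4)  
  chi_2          1             I               -1            -I              1             I               -1            -I            
  chi_3          1             exp(3*I*pi/4)   -I            exp(I*pi/4)     -1            exp(-I*pi/4)    I             exp(-3*I*pi/4)
  chi_4          1             -1              1             -1              1             -1              1             -1            
  chi_5          1             exp(-3*I*pi/4)  I             exp(-I*pi/4)    -1            exp(I*pi/4)     -I            exp(3*I*pi/4) 
  chi_6          1             -I              -1            I               1             -I              -1            I             
  chi_7          1             exp(-I*pi/4)    -I            exp(-3*I*pi/4)  -1            exp(3*I*pi/4)   I             exp(I*pi/4)   

Spot check: chi_4(3) = zeta_8^(4*3) = zeta_8^12 = -1.

Argument: Z/8Z is abelian, so all 8 irreducible complex representations are 1-dimensional. They are given by chi_k(m) = zeta_8^(k*m) for k = 0,...,7. Row orthogonality: sum_m chi_k(m) conj(chi_l(m)) = 8 * [k = l].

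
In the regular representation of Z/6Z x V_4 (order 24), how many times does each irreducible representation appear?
Each irreducible V_i of dimension d_i appears with multiplicity d_i, i.e. rho_reg = (direct sum over all irreducibles V_i) d_i V_i. The irreducible dimensions for Z/6Z x V_4 are 1, 1, 1, 1, 1, 1, 1, 1, 1, 1, 1, 1, 1, 1, 1, 1, 1, 1, 1, 1, 1, 1, 1, 1: 24 irreducibles of dimension 1, each with multiplicity 1. Total dimension 24*1*1 = 24 = |G|.

Argument: General theorem: in the regular representation of a finite group G, each irreducible appears with multiplicity equal to its dimension. Check: dim(rho_reg) = sum d_i^2 = 1 + 1 + 1 + 1 + 1 + 1 + 1 + 1 + 1 + 1 + 1 + 1 + 1 + 1 + 1 + 1 + 1 + 1 + 1 + 1 + 1 + 1 + 1 + 1 = 24 = |G|.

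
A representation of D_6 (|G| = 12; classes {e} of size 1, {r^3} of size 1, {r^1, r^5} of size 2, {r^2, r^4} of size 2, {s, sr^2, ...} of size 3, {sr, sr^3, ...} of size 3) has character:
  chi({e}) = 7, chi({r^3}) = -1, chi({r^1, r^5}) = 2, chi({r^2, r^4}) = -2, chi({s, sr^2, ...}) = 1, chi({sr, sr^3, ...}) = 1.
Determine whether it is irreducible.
Not irreducible (reducible): <chi, chi> = 6 > 1.

Proof sketch: <chi, chi> = (1/|G|) sum_C |C| * |chi(C)|^2 = (1/12)[1*|7|^2 + 1*|-1|^2 + 2*|2|^2 + 2*|-2|^2 + 3*|1|^2 + 3*|1|^2]
  = (1/12)[(49) + (1) + (8) + (8) + (3) + (3)] = 72/12 = 6.
A character is irreducible iff <chi, chi> = 1, so this representation is reducible.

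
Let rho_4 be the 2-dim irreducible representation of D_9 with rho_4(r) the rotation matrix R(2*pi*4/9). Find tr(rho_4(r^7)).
chi_{rho_4}(r^7) = 2*cos(2*pi*4*7/9) = 2*cos(56*pi/9)

Why: rho_4(r^7) is rotation by angle 2*pi*4*7/9, whose trace is 2*cos(2*pi*4*7/9) = 2*cos(56*pi/9).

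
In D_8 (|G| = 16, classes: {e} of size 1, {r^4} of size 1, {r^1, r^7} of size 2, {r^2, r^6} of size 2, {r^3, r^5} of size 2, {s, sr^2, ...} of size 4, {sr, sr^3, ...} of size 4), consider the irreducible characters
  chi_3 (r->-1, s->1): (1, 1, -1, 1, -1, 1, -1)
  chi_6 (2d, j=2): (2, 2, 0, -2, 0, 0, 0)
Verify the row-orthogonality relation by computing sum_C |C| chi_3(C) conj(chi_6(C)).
Sum = 0; so <chi_3, chi_6> = 0 (distinct irreducibles are orthogonal).

Reasoning: Compute term by term over conjugacy classes (|C| * chi_3(C) * conj(chi_6(C))):
  1*(1)*conj(2) + 1*(1)*conj(2) + 2*(-1)*conj(0) + 2*(1)*conj(-2) + 2*(-1)*conj(0) + 4*(1)*conj(0) + 4*(-1)*conj(0)
  = (2) + (2) + (0) + (-4) + (0) + (0) + (0)
  = 0.
Dividing by |G| = 16 gives 0/16 = 0, matching the row-orthogonality relation <chi_3, chi_6> = [chi_3 = chi_6].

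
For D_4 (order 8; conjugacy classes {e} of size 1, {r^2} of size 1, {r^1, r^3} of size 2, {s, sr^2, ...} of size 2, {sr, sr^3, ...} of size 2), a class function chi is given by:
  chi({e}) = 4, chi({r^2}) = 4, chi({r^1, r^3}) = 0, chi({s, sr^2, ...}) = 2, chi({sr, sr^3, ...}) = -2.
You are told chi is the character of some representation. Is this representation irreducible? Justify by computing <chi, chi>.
Not irreducible (reducible): <chi, chi> = 6 > 1.

Proof sketch: <chi, chi> = (1/|G|) sum_C |C| * |chi(C)|^2 = (1/8)[1*|4|^2 + 1*|4|^2 + 2*|0|^2 + 2*|2|^2 + 2*|-2|^2]
  = (1/8)[(16) + (16) + (0) + (8) + (8)] = 48/8 = 6.
A character is irreducible iff <chi, chi> = 1, so this representation is reducible.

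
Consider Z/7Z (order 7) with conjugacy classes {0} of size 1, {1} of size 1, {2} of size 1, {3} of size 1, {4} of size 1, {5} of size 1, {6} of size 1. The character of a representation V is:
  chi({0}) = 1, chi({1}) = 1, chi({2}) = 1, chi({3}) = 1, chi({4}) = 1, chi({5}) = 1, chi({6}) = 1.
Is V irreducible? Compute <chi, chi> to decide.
Irreducible: <chi, chi> = 1.

Solution. <chi, chi> = (1/|G|) sum_C |C| * |chi(C)|^2 = (1/7)[1*|1|^2 + 1*|1|^2 + 1*|1|^2 + 1*|1|^2 + 1*|1|^2 + 1*|1|^2 + 1*|1|^2]
  = (1/7)[(1) + (1) + (1) + (1) + (1) + (1) + (1)] = 7/7 = 1.
(Exp terms are combined using exp(i*s)*conj(exp(i*t)) = exp(i*(s-t)), and sums of them are collapsed using the identity that for every m > 1 the m distinct m-th roots of unity sum to 0, e.g. 1 + exp(2*I*pi/3) + exp(-2*I*pi/3) = 0.)
A character is irreducible iff <chi, chi> = 1, so this representation is irreducible.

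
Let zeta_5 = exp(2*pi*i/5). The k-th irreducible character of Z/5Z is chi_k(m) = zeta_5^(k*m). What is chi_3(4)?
chi_3(4) = zeta_5^12 = exp(4*I*pi/5)

Solution. chi_3(4) = zeta_5^(3*4) = zeta_5^12. Since zeta_5^5 = 1, this equals zeta_5^2 = exp(2*pi*i*2/5) = exp(4*I*pi/5).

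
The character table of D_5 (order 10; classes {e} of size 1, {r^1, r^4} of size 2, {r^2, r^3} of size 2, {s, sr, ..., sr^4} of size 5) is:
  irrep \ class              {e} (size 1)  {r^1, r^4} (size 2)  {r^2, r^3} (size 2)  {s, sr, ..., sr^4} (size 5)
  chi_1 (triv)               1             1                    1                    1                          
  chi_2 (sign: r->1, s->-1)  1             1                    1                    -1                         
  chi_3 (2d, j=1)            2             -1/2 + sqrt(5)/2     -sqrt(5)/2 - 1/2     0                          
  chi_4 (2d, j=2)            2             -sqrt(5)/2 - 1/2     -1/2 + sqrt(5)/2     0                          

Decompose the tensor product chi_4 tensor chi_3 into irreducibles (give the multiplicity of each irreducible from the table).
chi_4 tensor chi_3 = chi_3 + chi_4 (all other irreducibles have multiplicity 0).

Why: The character of a tensor product is the pointwise product (chi_4 * chi_3)(C) = chi_4(C) * chi_3(C):
  {e}: (2)*(2), {r^1, r^4}: (-sqrt(5)/2 - 1/2)*(-1/2 + sqrt(5)/2), {r^2, r^3}: (-1/2 + sqrt(5)/2)*(-sqrt(5)/2 - 1/2), {s, sr, ..., sr^4}: (0)*(0)
so (chi_4 * chi_3) takes values
  {e} -> 4, {r^1, r^4} -> -1, {r^2, r^3} -> -1, {s, sr, ..., sr^4} -> 0.
Now take the inner product of this character with each irreducible chi from the table, <chi_4*chi_3, chi> = (1/10) sum_C |C| (chi_4*chi_3)(C) conj(chi(C)):
  <chi_4*chi_3, chi_1> = (1/10)[1*(4)*conj(1) + 2*(-1)*conj(1) + 2*(-1)*conj(1) + 5*(0)*conj(1)]
      = (1/10)[(4) + (-2) + (-2) + (0)] = 0/10 = 0
  <chi_4*chi_3, chi_2> = (1/10)[1*(4)*conj(1) + 2*(-1)*conj(1) + 2*(-1)*conj(1) + 5*(0)*conj(-1)]
      = (1/10)[(4) + (-2) + (-2) + (0)] = 0/10 = 0
  <chi_4*chi_3, chi_3> = (1/10)[1*(4)*conj(2) + 2*(-1)*conj(-1/2 + sqrt(5)/2) + 2*(-1)*conj(-sqrt(5)/2 - 1/2) + 5*(0)*conj(0)]
      = (1/10)[(8) + (1 - sqrt(5)) + (1 + sqrt(5)) + (0)] = 10/10 = 1
  <chi_4*chi_3, chi_4> = (1/10)[1*(4)*conj(2) + 2*(-1)*conj(-sqrt(5)/2 - 1/2) + 2*(-1)*conj(-1/2 + sqrt(5)/2) + 5*(0)*conj(0)]
      = (1/10)[(8) + (1 + sqrt(5)) + (1 - sqrt(5)) + (0)] = 10/10 = 1
Hence the multiplicities are chi_3: 1, chi_4: 1. Dimension check: dim(chi_4)*dim(chi_3) = 2*2 = 4 and sum (mult * dim) = 1*2 + 1*2 = 4.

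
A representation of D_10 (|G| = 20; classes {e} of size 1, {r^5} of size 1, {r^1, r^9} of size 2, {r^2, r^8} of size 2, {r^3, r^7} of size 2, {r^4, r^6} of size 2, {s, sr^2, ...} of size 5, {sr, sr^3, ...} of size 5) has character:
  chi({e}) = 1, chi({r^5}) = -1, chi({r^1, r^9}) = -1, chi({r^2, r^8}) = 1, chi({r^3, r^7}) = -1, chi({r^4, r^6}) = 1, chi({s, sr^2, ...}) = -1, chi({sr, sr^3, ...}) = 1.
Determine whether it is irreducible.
Irreducible: <chi, chi> = 1.

Why: <chi, chi> = (1/|G|) sum_C |C| * |chi(C)|^2 = (1/20)[1*|1|^2 + 1*|-1|^2 + 2*|-1|^2 + 2*|1|^2 + 2*|-1|^2 + 2*|1|^2 + 5*|-1|^2 + 5*|1|^2]
  = (1/20)[(1) + (1) + (2) + (2) + (2) + (2) + (5) + (5)] = 20/20 = 1.
A character is irreducible iff <chi, chi> = 1, so this representation is irreducible.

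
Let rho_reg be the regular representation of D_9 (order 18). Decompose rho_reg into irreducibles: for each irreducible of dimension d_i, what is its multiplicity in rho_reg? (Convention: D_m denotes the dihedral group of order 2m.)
Each irreducible V_i of dimension d_i appears with multiplicity d_i, i.e. rho_reg = (direct sum over all irreducibles V_i) d_i V_i. The irreducible dimensions for D_9 are 1, 1, 2, 2, 2, 2: 2 irreducibles of dimension 1, each with multiplicity 1; 4 irreducibles of dimension 2, each with multiplicity 2. Total dimension 2*1*1 + 4*2*2 = 18 = |G|.

Proof sketch: General theorem: in the regular representation of a finite group G, each irreducible appears with multiplicity equal to its dimension. Check: dim(rho_reg) = sum d_i^2 = 1 + 1 + 4 + 4 + 4 + 4 = 18 = |G|.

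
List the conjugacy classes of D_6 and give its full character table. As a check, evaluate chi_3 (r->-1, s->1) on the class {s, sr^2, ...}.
Conjugacy classes: {e} of size 1, {r^3} of size 1, {r^1, r^5} of size 2, {r^2, r^4} of size 2, {s, sr^2, ...} of size 3, {sr, sr^3, ...} of size 3.
Character table:
  irrep \ class              {e} (size 1)  {r^3} (size 1)  {r^1, r^5} (size 2)  {r^2, r^4} (size 2)  {s, sr^2, ...} (size 3)  {sr, sr^3, ...} (size 3)
  chi_1 (triv)               1             1               1                    1                    1                        1                       
  chi_2 (sign: r->1, s->-1)  1             1               1                    1                    -1                       -1                      
  chi_3 (r->-1, s->1)        1             -1              -1                   1                    1                        -1                      
  chi_4 (r->-1, s->-1)       1             -1              -1                   1                    -1                       1                       
  chi_5 (2d, j=1)            2             -2              1                    -1                   0                        0                       
  chi_6 (2d, j=2)            2             2               -1                   -1                   0                        0                       

Spot check: chi_3 (r->-1, s->1) on {s, sr^2, ...} = 1.

Justification: D_6 has order 2*6 = 12 with 6 conjugacy classes, hence 6 irreducibles. Sum of squared dims 1 + 1 + 1 + 1 + 4 + 4 = 12 = |G|. Linear characters come from the abelianisation; the 2-dimensional irreps have character r^k -> 2*cos(2*pi*j*k/6), reflections -> 0.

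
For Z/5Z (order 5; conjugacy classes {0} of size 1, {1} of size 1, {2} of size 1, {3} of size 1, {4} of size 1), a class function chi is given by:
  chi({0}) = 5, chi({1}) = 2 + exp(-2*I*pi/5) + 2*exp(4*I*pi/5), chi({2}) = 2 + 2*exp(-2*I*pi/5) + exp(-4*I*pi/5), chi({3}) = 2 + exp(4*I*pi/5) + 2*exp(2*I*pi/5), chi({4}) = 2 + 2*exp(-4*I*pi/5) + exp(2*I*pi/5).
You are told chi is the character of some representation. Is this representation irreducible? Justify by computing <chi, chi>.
Not irreducible (reducible): <chi, chi> = 9 > 1.

Working: <chi, chi> = (1/|G|) sum_C |C| * |chi(C)|^2 = (1/5)[1*|5|^2 + 1*|2 + exp(-2*I*pi/5) + 2*exp(4*I*pi/5)|^2 + 1*|2 + 2*exp(-2*I*pi/5) + exp(-4*I*pi/5)|^2 + 1*|2 + exp(4*I*pi/5) + 2*exp(2*I*pi/5)|^2 + 1*|2 + 2*exp(-4*I*pi/5) + exp(2*I*pi/5)|^2]
  = (1/5)[(25) + (9 + 6*exp(-4*I*pi/5) + 2*exp(-2*I*pi/5) + 2*exp(2*I*pi/5) + 6*exp(4*I*pi/5)) + (9 + 6*exp(-2*I*pi/5) + 2*exp(-4*I*pi/5) + 2*exp(4*I*pi/5) + 6*exp(2*I*pi/5)) + (9 + 6*exp(-2*I*pi/5) + 2*exp(-4*I*pi/5) + 2*exp(4*I*pi/5) + 6*exp(2*I*pi/5)) + (9 + 6*exp(-4*I*pi/5) + 2*exp(-2*I*pi/5) + 2*exp(2*I*pi/5) + 6*exp(4*I*pi/5))] = 45/5 = 9.
(Exp terms are combined using exp(i*s)*conj(exp(i*t)) = exp(i*(s-t)), and sums of them are collapsed using the identity that for every m > 1 the m distinct m-th roots of unity sum to 0, e.g. 1 + exp(2*I*pi/3) + exp(-2*I*pi/3) = 0.)
A character is irreducible iff <chi, chi> = 1, so this representation is reducible.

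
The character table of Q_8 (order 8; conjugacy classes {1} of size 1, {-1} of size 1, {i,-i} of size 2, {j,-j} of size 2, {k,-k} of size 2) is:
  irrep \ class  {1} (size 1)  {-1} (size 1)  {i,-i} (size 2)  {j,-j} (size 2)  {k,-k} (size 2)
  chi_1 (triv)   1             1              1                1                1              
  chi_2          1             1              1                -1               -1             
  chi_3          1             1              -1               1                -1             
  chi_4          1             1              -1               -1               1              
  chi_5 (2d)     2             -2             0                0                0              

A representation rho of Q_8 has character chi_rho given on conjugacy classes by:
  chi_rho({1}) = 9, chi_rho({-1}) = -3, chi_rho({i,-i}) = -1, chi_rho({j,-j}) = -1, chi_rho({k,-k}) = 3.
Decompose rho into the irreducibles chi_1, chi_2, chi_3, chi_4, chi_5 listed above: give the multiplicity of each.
Multiplicities: chi_1: 1, chi_2: 0, chi_3: 0, chi_4: 2, chi_5: 3.

Why: Use <chi_rho, chi> = (1/|G|) sum_C |C| * chi_rho(C) * conj(chi(C)) with |G| = 8 for each irreducible chi in the table:
  <chi_rho, chi_1> = (1/8)[1*(9)*conj(1) + 1*(-3)*conj(1) + 2*(-1)*conj(1) + 2*(-1)*conj(1) + 2*(3)*conj(1)]
      = (1/8)[(9) + (-3) + (-2) + (-2) + (6)] = 8/8 = 1
  <chi_rho, chi_2> = (1/8)[1*(9)*conj(1) + 1*(-3)*conj(1) + 2*(-1)*conj(1) + 2*(-1)*conj(-1) + 2*(3)*conj(-1)]
      = (1/8)[(9) + (-3) + (-2) + (2) + (-6)] = 0/8 = 0
  <chi_rho, chi_3> = (1/8)[1*(9)*conj(1) + 1*(-3)*conj(1) + 2*(-1)*conj(-1) + 2*(-1)*conj(1) + 2*(3)*conj(-1)]
      = (1/8)[(9) + (-3) + (2) + (-2) + (-6)] = 0/8 = 0
  <chi_rho, chi_4> = (1/8)[1*(9)*conj(1) + 1*(-3)*conj(1) + 2*(-1)*conj(-1) + 2*(-1)*conj(-1) + 2*(3)*conj(1)]
      = (1/8)[(9) + (-3) + (2) + (2) + (6)] = 16/8 = 2
  <chi_rho, chi_5> = (1/8)[1*(9)*conj(2) + 1*(-3)*conj(-2) + 2*(-1)*conj(0) + 2*(-1)*conj(0) + 2*(3)*conj(0)]
      = (1/8)[(18) + (6) + (0) + (0) + (0)] = 24/8 = 3
Dimension check: dim(rho) = sum (mult * dim) = 1*1 + 0*1 + 0*1 + 2*1 + 3*2 = 9 = chi_rho(e) = 9.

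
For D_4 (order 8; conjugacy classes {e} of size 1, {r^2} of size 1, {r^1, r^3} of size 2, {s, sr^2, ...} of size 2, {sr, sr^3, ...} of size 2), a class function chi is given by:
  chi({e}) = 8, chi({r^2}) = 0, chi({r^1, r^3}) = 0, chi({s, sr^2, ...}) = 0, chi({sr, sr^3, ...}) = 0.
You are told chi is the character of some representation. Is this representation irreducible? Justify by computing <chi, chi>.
Not irreducible (reducible): <chi, chi> = 8 > 1.

<chi, chi> = (1/|G|) sum_C |C| * |chi(C)|^2 = (1/8)[1*|8|^2 + 1*|0|^2 + 2*|0|^2 + 2*|0|^2 + 2*|0|^2]
  = (1/8)[(64) + (0) + (0) + (0) + (0)] = 64/8 = 8.
A character is irreducible iff <chi, chi> = 1, so this representation is reducible.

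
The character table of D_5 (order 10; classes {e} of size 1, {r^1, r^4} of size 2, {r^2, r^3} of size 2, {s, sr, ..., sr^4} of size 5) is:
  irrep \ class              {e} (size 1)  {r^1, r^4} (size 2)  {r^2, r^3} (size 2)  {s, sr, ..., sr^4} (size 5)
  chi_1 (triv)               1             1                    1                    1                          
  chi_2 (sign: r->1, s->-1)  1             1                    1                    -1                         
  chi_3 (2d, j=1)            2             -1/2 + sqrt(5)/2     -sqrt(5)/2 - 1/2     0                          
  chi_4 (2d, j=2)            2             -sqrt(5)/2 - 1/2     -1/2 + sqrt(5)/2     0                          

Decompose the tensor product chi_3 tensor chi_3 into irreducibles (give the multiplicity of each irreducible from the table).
chi_3 tensor chi_3 = chi_1 + chi_2 + chi_4 (all other irreducibles have multiplicity 0).

Working: The character of a tensor product is the pointwise product (chi_3 * chi_3)(C) = chi_3(C) * chi_3(C):
  {e}: (2)*(2), {r^1, r^4}: (-1/2 + sqrt(5)/2)*(-1/2 + sqrt(5)/2), {r^2, r^3}: (-sqrt(5)/2 - 1/2)*(-sqrt(5)/2 - 1/2), {s, sr, ..., sr^4}: (0)*(0)
so (chi_3 * chi_3) takes values
  {e} -> 4, {r^1, r^4} -> 3/2 - sqrt(5)/2, {r^2, r^3} -> sqrt(5)/2 + 3/2, {s, sr, ..., sr^4} -> 0.
Now take the inner product of this character with each irreducible chi from the table, <chi_3*chi_3, chi> = (1/10) sum_C |C| (chi_3*chi_3)(C) conj(chi(C)):
  <chi_3*chi_3, chi_1> = (1/10)[1*(4)*conj(1) + 2*(3/2 - sqrt(5)/2)*conj(1) + 2*(sqrt(5)/2 + 3/2)*conj(1) + 5*(0)*conj(1)]
      = (1/10)[(4) + (3 - sqrt(5)) + (sqrt(5) + 3) + (0)] = 10/10 = 1
  <chi_3*chi_3, chi_2> = (1/10)[1*(4)*conj(1) + 2*(3/2 - sqrt(5)/2)*conj(1) + 2*(sqrt(5)/2 + 3/2)*conj(1) + 5*(0)*conj(-1)]
      = (1/10)[(4) + (3 - sqrt(5)) + (sqrt(5) + 3) + (0)] = 10/10 = 1
  <chi_3*chi_3, chi_3> = (1/10)[1*(4)*conj(2) + 2*(3/2 - sqrt(5)/2)*conj(-1/2 + sqrt(5)/2) + 2*(sqrt(5)/2 + 3/2)*conj(-sqrt(5)/2 - 1/2) + 5*(0)*conj(0)]
      = (1/10)[(8) + (-4 + 2*sqrt(5)) + (-2*sqrt(5) - 4) + (0)] = 0/10 = 0
  <chi_3*chi_3, chi_4> = (1/10)[1*(4)*conj(2) + 2*(3/2 - sqrt(5)/2)*conj(-sqrt(5)/2 - 1/2) + 2*(sqrt(5)/2 + 3/2)*conj(-1/2 + sqrt(5)/2) + 5*(0)*conj(0)]
      = (1/10)[(8) + (1 - sqrt(5)) + (1 + sqrt(5)) + (0)] = 10/10 = 1
Hence the multiplicities are chi_1: 1, chi_2: 1, chi_4: 1. Dimension check: dim(chi_3)*dim(chi_3) = 2*2 = 4 and sum (mult * dim) = 1*1 + 1*1 + 1*2 = 4.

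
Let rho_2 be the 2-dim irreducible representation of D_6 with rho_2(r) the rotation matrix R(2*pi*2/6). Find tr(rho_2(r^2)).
chi_{rho_2}(r^2) = 2*cos(2*pi*2*2/6) = -1

Explanation: rho_2(r^2) is rotation by angle 2*pi*2*2/6, whose trace is 2*cos(2*pi*2*2/6) = -1.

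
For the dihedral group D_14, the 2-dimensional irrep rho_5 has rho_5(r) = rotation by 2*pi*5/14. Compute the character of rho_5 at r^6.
chi_{rho_5}(r^6) = 2*cos(2*pi*5*6/14) = 2*cos(30*pi/7)

Proof sketch: rho_5(r^6) is rotation by angle 2*pi*5*6/14, whose trace is 2*cos(2*pi*5*6/14) = 2*cos(30*pi/7).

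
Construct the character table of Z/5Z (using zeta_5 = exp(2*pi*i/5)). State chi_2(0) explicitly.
Character table of Z/5Z (irreps indexed chi_0,...,chi_4 with chi_k(m) = zeta_5^(k*m), zeta_5 = exp(2*pi*i/5)):
  irrep \ class  {0} (size 1)  {1} (size 1)    {2} (size 1)    {3} (size 1)    {4} (size 1)  
  chi_0          1             1               1               1               1             
  chi_1          1             exp(2*I*pi/5)   exp(4*I*pi/5)   exp(-4*I*pi/5)  exp(-2*I*pi/5)
  chi_2          1             exp(4*I*pi/5)   exp(-2*I*pi/5)  exp(2*I*pi/5)   exp(-4*I*pi/5)
  chi_3          1             exp(-4*I*pi/5)  exp(2*I*pi/5)   exp(-2*I*pi/5)  exp(4*I*pi/5) 
  chi_4          1             exp(-2*I*pi/5)  exp(-4*I*pi/5)  exp(4*I*pi/5)   exp(2*I*pi/5) 

Spot check: chi_2(0) = zeta_5^(2*0) = zeta_5^0 = 1.

Working: Z/5Z is abelian, so all 5 irreducible complex representations are 1-dimensional. They are given by chi_k(m) = zeta_5^(k*m) for k = 0,...,4. Row orthogonality: sum_m chi_k(m) conj(chi_l(m)) = 5 * [k = l].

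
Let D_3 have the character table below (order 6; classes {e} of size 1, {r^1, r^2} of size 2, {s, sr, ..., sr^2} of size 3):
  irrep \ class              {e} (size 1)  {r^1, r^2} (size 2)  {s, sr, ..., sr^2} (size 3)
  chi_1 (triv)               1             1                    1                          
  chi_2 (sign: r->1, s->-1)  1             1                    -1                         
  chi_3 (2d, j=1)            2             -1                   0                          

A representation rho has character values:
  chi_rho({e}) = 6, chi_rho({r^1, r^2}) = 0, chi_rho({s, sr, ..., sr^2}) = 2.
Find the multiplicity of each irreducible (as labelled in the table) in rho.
Multiplicities: chi_1: 2, chi_2: 0, chi_3: 2.

Solution. Use <chi_rho, chi> = (1/|G|) sum_C |C| * chi_rho(C) * conj(chi(C)) with |G| = 6 for each irreducible chi in the table:
  <chi_rho, chi_1> = (1/6)[1*(6)*conj(1) + 2*(0)*conj(1) + 3*(2)*conj(1)]
      = (1/6)[(6) + (0) + (6)] = 12/6 = 2
  <chi_rho, chi_2> = (1/6)[1*(6)*conj(1) + 2*(0)*conj(1) + 3*(2)*conj(-1)]
      = (1/6)[(6) + (0) + (-6)] = 0/6 = 0
  <chi_rho, chi_3> = (1/6)[1*(6)*conj(2) + 2*(0)*conj(-1) + 3*(2)*conj(0)]
      = (1/6)[(12) + (0) + (0)] = 12/6 = 2
Dimension check: dim(rho) = sum (mult * dim) = 2*1 + 0*1 + 2*2 = 6 = chi_rho(e) = 6.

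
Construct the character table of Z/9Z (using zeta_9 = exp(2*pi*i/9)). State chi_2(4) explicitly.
Character table of Z/9Z (irreps indexed chi_0,...,chi_8 with chi_k(m) = zeta_9^(k*m), zeta_9 = exp(2*pi*i/9)):
  irrep \ class  {0} (size 1)  {1} (size 1)    {2} (size 1)    {3} (size 1)    {4} (size 1)    {5} (size 1)    {6} (size 1)    {7} (size 1)    {8} (size 1)  
  chi_0          1             1               1               1               1               1               1               1               1             
  chi_1          1             exp(2*I*pi/9)   exp(4*I*pi/9)   exp(2*I*pi/3)   exp(8*I*pi/9)   exp(-8*I*pi/9)  exp(-2*I*pi/3)  exp(-4*I*pi/9)  exp(-2*I*pi/9)
  chi_2          1             exp(4*I*pi/9)   exp(8*I*pi/9)   exp(-2*I*pi/3)  exp(-2*I*pi/9)  exp(2*I*pi/9)   exp(2*I*pi/3)   exp(-8*I*pi/9)  exp(-4*I*pi/9)
  chi_3          1             exp(2*I*pi/3)   exp(-2*I*pi/3)  1               exp(2*I*pi/3)   exp(-2*I*pi/3)  1               exp(2*I*pi/3)   exp(-2*I*pi/3)
  chi_4          1             exp(8*I*pi/9)   exp(-2*I*pi/9)  exp(2*I*pi/3)   exp(-4*I*pi/9)  exp(4*I*pi/9)   exp(-2*I*pi/3)  exp(2*I*pi/9)   exp(-8*I*pi/9)
  chi_5          1             exp(-8*I*pi/9)  exp(2*I*pi/9)   exp(-2*I*pi/3)  exp(4*I*pi/9)   exp(-4*I*pi/9)  exp(2*I*pi/3)   exp(-2*I*pi/9)  exp(8*I*pi/9) 
  chi_6          1             exp(-2*I*pi/3)  exp(2*I*pi/3)   1               exp(-2*I*pi/3)  exp(2*I*pi/3)   1               exp(-2*I*pi/3)  exp(2*I*pi/3) 
  chi_7          1             exp(-4*I*pi/9)  exp(-8*I*pi/9)  exp(2*I*pi/3)   exp(2*I*pi/9)   exp(-2*I*pi/9)  exp(-2*I*pi/3)  exp(8*I*pi/9)   exp(4*I*pi/9) 
  chi_8          1             exp(-2*I*pi/9)  exp(-4*I*pi/9)  exp(-2*I*pi/3)  exp(-8*I*pi/9)  exp(8*I*pi/9)   exp(2*I*pi/3)   exp(4*I*pi/9)   exp(2*I*pi/9) 

Spot check: chi_2(4) = zeta_9^(2*4) = zeta_9^8 = exp(-2*I*pi/9).

Details: Z/9Z is abelian, so all 9 irreducible complex representations are 1-dimensional. They are given by chi_k(m) = zeta_9^(k*m) for k = 0,...,8. Row orthogonality: sum_m chi_k(m) conj(chi_l(m)) = 9 * [k = l].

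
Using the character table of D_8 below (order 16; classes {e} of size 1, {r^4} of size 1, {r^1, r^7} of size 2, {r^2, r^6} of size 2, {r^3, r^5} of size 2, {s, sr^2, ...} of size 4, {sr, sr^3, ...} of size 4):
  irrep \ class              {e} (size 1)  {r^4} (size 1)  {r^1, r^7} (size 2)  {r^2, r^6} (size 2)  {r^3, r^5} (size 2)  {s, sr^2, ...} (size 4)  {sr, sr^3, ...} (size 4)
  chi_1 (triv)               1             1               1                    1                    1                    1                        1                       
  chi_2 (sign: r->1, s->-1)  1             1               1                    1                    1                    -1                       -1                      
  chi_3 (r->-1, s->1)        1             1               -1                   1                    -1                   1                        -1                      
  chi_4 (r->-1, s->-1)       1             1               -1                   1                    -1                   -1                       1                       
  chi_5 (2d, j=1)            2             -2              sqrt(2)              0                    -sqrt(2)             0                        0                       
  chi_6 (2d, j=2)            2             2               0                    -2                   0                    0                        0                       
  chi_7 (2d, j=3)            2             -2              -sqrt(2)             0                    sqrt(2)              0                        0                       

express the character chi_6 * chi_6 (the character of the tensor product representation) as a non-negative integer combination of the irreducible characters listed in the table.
chi_6 tensor chi_6 = chi_1 + chi_2 + chi_3 + chi_4 (all other irreducibles have multiplicity 0).

Argument: The character of a tensor product is the pointwise product (chi_6 * chi_6)(C) = chi_6(C) * chi_6(C):
  {e}: (2)*(2), {r^4}: (2)*(2), {r^1, r^7}: (0)*(0), {r^2, r^6}: (-2)*(-2), {r^3, r^5}: (0)*(0), {s, sr^2, ...}: (0)*(0), {sr, sr^3, ...}: (0)*(0)
so (chi_6 * chi_6) takes values
  {e} -> 4, {r^4} -> 4, {r^1, r^7} -> 0, {r^2, r^6} -> 4, {r^3, r^5} -> 0, {s, sr^2, ...} -> 0, {sr, sr^3, ...} -> 0.
Now take the inner product of this character with each irreducible chi from the table, <chi_6*chi_6, chi> = (1/16) sum_C |C| (chi_6*chi_6)(C) conj(chi(C)):
  <chi_6*chi_6, chi_1> = (1/16)[1*(4)*conj(1) + 1*(4)*conj(1) + 2*(0)*conj(1) + 2*(4)*conj(1) + 2*(0)*conj(1) + 4*(0)*conj(1) + 4*(0)*conj(1)]
      = (1/16)[(4) + (4) + (0) + (8) + (0) + (0) + (0)] = 16/16 = 1
  <chi_6*chi_6, chi_2> = (1/16)[1*(4)*conj(1) + 1*(4)*conj(1) + 2*(0)*conj(1) + 2*(4)*conj(1) + 2*(0)*conj(1) + 4*(0)*conj(-1) + 4*(0)*conj(-1)]
      = (1/16)[(4) + (4) + (0) + (8) + (0) + (0) + (0)] = 16/16 = 1
  <chi_6*chi_6, chi_3> = (1/16)[1*(4)*conj(1) + 1*(4)*conj(1) + 2*(0)*conj(-1) + 2*(4)*conj(1) + 2*(0)*conj(-1) + 4*(0)*conj(1) + 4*(0)*conj(-1)]
      = (1/16)[(4) + (4) + (0) + (8) + (0) + (0) + (0)] = 16/16 = 1
  <chi_6*chi_6, chi_4> = (1/16)[1*(4)*conj(1) + 1*(4)*conj(1) + 2*(0)*conj(-1) + 2*(4)*conj(1) + 2*(0)*conj(-1) + 4*(0)*conj(-1) + 4*(0)*conj(1)]
      = (1/16)[(4) + (4) + (0) + (8) + (0) + (0) + (0)] = 16/16 = 1
  <chi_6*chi_6, chi_5> = (1/16)[1*(4)*conj(2) + 1*(4)*conj(-2) + 2*(0)*conj(sqrt(2)) + 2*(4)*conj(0) + 2*(0)*conj(-sqrt(2)) + 4*(0)*conj(0) + 4*(0)*conj(0)]
      = (1/16)[(8) + (-8) + (0) + (0) + (0) + (0) + (0)] = 0/16 = 0
  <chi_6*chi_6, chi_6> = (1/16)[1*(4)*conj(2) + 1*(4)*conj(2) + 2*(0)*conj(0) + 2*(4)*conj(-2) + 2*(0)*conj(0) + 4*(0)*conj(0) + 4*(0)*conj(0)]
      = (1/16)[(8) + (8) + (0) + (-16) + (0) + (0) + (0)] = 0/16 = 0
  <chi_6*chi_6, chi_7> = (1/16)[1*(4)*conj(2) + 1*(4)*conj(-2) + 2*(0)*conj(-sqrt(2)) + 2*(4)*conj(0) + 2*(0)*conj(sqrt(2)) + 4*(0)*conj(0) + 4*(0)*conj(0)]
      = (1/16)[(8) + (-8) + (0) + (0) + (0) + (0) + (0)] = 0/16 = 0
Hence the multiplicities are chi_1: 1, chi_2: 1, chi_3: 1, chi_4: 1. Dimension check: dim(chi_6)*dim(chi_6) = 2*2 = 4 and sum (mult * dim) = 1*1 + 1*1 + 1*1 + 1*1 = 4.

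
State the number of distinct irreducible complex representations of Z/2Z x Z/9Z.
18

Justification: The number of irreducible complex representations of a finite group equals its number of conjugacy classes. Z/2Z x Z/9Z is abelian of order 18, so every element is its own conjugacy class: 18 classes, so Z/2Z x Z/9Z (order 18) has exactly 18 irreducible complex representations.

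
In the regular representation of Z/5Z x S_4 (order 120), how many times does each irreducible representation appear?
Each irreducible V_i of dimension d_i appears with multiplicity d_i, i.e. rho_reg = (direct sum over all irreducibles V_i) d_i V_i. The irreducible dimensions for Z/5Z x S_4 are 1, 1, 1, 1, 1, 1, 1, 1, 1, 1, 2, 2, 2, 2, 2, 3, 3, 3, 3, 3, 3, 3, 3, 3, 3: 10 irreducibles of dimension 1, each with multiplicity 1; 5 irreducibles of dimension 2, each with multiplicity 2; 10 irreducibles of dimension 3, each with multiplicity 3. Total dimension 10*1*1 + 5*2*2 + 10*3*3 = 120 = |G|.

Proof sketch: General theorem: in the regular representation of a finite group G, each irreducible appears with multiplicity equal to its dimension. Check: dim(rho_reg) = sum d_i^2 = 1 + 1 + 1 + 1 + 1 + 1 + 1 + 1 + 1 + 1 + 4 + 4 + 4 + 4 + 4 + 9 + 9 + 9 + 9 + 9 + 9 + 9 + 9 + 9 + 9 = 120 = |G|.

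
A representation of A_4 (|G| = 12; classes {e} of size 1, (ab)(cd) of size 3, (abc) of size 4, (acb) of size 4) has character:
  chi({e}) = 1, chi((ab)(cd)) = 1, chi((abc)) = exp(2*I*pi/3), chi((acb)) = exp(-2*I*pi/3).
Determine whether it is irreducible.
Irreducible: <chi, chi> = 1.

Solution. <chi, chi> = (1/|G|) sum_C |C| * |chi(C)|^2 = (1/12)[1*|1|^2 + 3*|1|^2 + 4*|exp(2*I*pi/3)|^2 + 4*|exp(-2*I*pi/3)|^2]
  = (1/12)[(1) + (3) + (4) + (4)] = 12/12 = 1.
(Exp terms are combined using exp(i*s)*conj(exp(i*t)) = exp(i*(s-t)), and sums of them are collapsed using the identity that for every m > 1 the m distinct m-th roots of unity sum to 0, e.g. 1 + exp(2*I*pi/3) + exp(-2*I*pi/3) = 0.)
A character is irreducible iff <chi, chi> = 1, so this representation is irreducible.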